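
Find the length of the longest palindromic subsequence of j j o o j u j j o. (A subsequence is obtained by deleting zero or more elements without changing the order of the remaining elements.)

6

Using dp[i][j] = 2 + dp[i+1][j−1] if the ends match, else max(dp[i+1][j], dp[i][j−1]):
dp[1][9] = 6. A witness is jjoojj at positions 1,2,3,4,7,8.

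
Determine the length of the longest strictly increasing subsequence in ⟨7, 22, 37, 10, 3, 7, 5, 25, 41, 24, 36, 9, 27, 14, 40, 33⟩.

5

Let dp[i] be the longest increasing subsequence ending at position i. Then dp = [1, 2, 3, 2, 1, 2, 2, 3, 4, 3, 4, 3, 4, 4, 5, 5].
The maximum is 5; one witness is 7, 22, 25, 36, 40 at positions 1,2,8,11,15.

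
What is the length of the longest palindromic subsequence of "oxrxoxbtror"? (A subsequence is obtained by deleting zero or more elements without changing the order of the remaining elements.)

Using dp[i][j] = 2 + dp[i+1][j−1] if the ends match, else max(dp[i+1][j], dp[i][j−1]):
dp[1][11] = 7. A witness is orxoxro at positions 1,3,4,5,6,9,10.

7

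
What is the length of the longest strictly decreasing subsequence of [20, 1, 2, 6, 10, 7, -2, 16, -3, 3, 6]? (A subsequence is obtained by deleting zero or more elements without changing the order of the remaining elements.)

5

Let dp[i] be the longest decreasing subsequence ending at position i. Then dp = [1, 2, 2, 2, 2, 3, 4, 2, 5, 4, 4].
The maximum is 5; one witness is 20, 10, 7, -2, -3 at positions 1,5,6,7,9.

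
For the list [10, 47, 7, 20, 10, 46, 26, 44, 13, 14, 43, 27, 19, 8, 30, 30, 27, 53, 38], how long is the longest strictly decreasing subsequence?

7

Scanning left to right, the best length ending at each element is: 10→1, 47→1, 7→2, 20→2, 10→3, 46→2, 26→3, 44→3, 13→4, 14→4, 43→4, 27→5, 19→6, 8→7, 30→5, 30→5, 27→6, 53→1, 38→5.
So the longest decreasing subsequence has length 7, e.g. 47, 46, 44, 43, 27, 19, 8.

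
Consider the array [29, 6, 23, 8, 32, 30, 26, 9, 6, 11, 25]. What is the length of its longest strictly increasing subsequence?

5

Let dp[i] be the longest increasing subsequence ending at position i. Then dp = [1, 1, 2, 2, 3, 3, 3, 3, 1, 4, 5].
The maximum is 5; one witness is 6, 8, 9, 11, 25 at positions 2,4,8,10,11.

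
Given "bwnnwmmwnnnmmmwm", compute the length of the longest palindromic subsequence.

One longest palindromic subsequence is wnnwmmwnnw (positions 2,3,4,5,6,7,8,10,11,15); it reads the same forward and backward, and the interval DP gives dp[1][16] = 10.

10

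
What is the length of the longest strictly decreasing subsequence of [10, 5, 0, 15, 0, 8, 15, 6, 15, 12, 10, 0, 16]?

4

Scanning left to right, the best length ending at each element is: 10→1, 5→2, 0→3, 15→1, 0→3, 8→2, 15→1, 6→3, 15→1, 12→2, 10→3, 0→4, 16→1.
So the longest decreasing subsequence has length 4, e.g. 10, 8, 6, 0.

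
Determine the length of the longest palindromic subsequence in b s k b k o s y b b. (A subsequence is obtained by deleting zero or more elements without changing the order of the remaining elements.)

One longest palindromic subsequence is bskbksb (positions 1,2,3,4,5,7,10); it reads the same forward and backward, and the interval DP gives dp[1][10] = 7.

7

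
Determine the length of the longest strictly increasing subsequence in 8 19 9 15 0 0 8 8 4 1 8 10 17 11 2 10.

Scanning left to right, the best length ending at each element is: 8→1, 19→2, 9→2, 15→3, 0→1, 0→1, 8→2, 8→2, 4→2, 1→2, 8→3, 10→4, 17→5, 11→5, 2→3, 10→4.
So the longest increasing subsequence has length 5, e.g. 0, 4, 8, 10, 17.

5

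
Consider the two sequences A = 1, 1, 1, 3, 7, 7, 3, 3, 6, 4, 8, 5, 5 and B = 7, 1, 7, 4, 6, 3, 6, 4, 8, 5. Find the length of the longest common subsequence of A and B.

7

A longest common subsequence is 1, 7, 3, 6, 4, 8, 5 (length 7); the LCS DP confirms no longer common subsequence exists.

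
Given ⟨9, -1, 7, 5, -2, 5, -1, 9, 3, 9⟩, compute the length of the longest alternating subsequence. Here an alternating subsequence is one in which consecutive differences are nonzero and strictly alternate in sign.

9

A longest alternating subsequence is 9, -1, 7, -2, 5, -1, 9, 3, 9 (positions 1,2,3,5,6,7,8,9,10); its 8 consecutive differences strictly alternate in sign, and length 9 is optimal.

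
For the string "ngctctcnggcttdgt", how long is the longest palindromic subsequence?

10

One longest palindromic subsequence is gttcggcttg (positions 2,4,6,7,9,10,11,12,13,15); it reads the same forward and backward, and the interval DP gives dp[1][16] = 10.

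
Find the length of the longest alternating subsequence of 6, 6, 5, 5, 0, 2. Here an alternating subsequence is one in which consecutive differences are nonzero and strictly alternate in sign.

3

A longest alternating subsequence is 6, 0, 2 (positions 1,5,6); its 2 consecutive differences strictly alternate in sign, and length 3 is optimal.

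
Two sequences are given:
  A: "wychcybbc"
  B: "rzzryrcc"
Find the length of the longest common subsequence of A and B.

3

Backtracking the LCS table gives one alignment: y (A2,B5) → c (A5,B7) → c (A9,B8).
So the longest common subsequence has length 3.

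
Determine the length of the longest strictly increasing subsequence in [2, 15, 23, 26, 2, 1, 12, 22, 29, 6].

Let dp[i] be the longest increasing subsequence ending at position i. Then dp = [1, 2, 3, 4, 1, 1, 2, 3, 5, 2].
The maximum is 5; one witness is 2, 15, 23, 26, 29 at positions 1,2,3,4,9.

5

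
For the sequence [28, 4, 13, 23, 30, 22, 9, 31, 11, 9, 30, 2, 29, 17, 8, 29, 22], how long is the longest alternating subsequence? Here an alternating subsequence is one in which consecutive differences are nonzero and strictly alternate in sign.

12

Track the best alternating length ending on an up-step vs a down-step at each position: up/down = 1/1, 1/2, 3/2, 3/2, 3/1, 3/4, 3/4, 5/1, 5/6, 3/6, 7/6, 1/8, 9/8, 9/10, 9/10, 11/8, 11/12.
The maximum over both is 12; one such subsequence is 28, 4, 23, 22, 31, 11, 30, 2, 29, 17, 29, 22.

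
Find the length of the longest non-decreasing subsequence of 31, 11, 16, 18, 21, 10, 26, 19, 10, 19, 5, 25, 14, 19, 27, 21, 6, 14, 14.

7

Scanning left to right, the best length ending at each element is: 31→1, 11→1, 16→2, 18→3, 21→4, 10→1, 26→5, 19→4, 10→2, 19→5, 5→1, 25→6, 14→3, 19→6, 27→7, 21→7, 6→2, 14→4, 14→5.
So the longest non-decreasing subsequence has length 7, e.g. 11, 16, 18, 19, 19, 25, 27.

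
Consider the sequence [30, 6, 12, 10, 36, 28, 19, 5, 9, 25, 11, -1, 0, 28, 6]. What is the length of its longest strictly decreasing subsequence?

5

Let dp[i] be the longest decreasing subsequence ending at position i. Then dp = [1, 2, 2, 3, 1, 2, 3, 4, 4, 3, 4, 5, 5, 2, 5].
The maximum is 5; one witness is 30, 12, 10, 5, -1 at positions 1,3,4,8,12.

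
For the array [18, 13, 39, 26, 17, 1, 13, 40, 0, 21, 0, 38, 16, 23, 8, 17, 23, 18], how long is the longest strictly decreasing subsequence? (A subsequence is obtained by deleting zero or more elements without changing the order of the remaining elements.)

5

Let dp[i] be the longest decreasing subsequence ending at position i. Then dp = [1, 2, 1, 2, 3, 4, 4, 1, 5, 3, 5, 2, 4, 3, 5, 4, 3, 4].
The maximum is 5; one witness is 39, 26, 17, 1, 0 at positions 3,4,5,6,9.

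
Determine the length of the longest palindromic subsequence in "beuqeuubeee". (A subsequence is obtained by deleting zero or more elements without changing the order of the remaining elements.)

One longest palindromic subsequence is eeuuee (positions 2,5,6,7,10,11); it reads the same forward and backward, and the interval DP gives dp[1][11] = 6.

6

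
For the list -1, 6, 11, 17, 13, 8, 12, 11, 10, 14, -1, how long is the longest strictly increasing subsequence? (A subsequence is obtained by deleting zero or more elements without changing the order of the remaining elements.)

Let dp[i] be the longest increasing subsequence ending at position i. Then dp = [1, 2, 3, 4, 4, 3, 4, 4, 4, 5, 1].
The maximum is 5; one witness is -1, 6, 11, 13, 14 at positions 1,2,3,5,10.

5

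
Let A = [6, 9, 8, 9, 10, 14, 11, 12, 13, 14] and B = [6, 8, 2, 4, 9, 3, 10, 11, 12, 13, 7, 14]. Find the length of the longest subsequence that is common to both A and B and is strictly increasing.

A longest common strictly increasing subsequence is 6, 8, 9, 10, 11, 12, 13, 14 (length 8); it appears in order in both A and B, and no longer such subsequence exists.

8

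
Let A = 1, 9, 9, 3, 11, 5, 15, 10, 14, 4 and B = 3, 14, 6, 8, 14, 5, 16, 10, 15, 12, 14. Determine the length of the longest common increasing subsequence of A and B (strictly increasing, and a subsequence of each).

For each value that appears in both, track the longest common increasing run ending there.
The best achievable length is 4; one witness is 3, 5, 10, 14 (A-positions 4,6,8,9, B-positions 1,6,8,11).

4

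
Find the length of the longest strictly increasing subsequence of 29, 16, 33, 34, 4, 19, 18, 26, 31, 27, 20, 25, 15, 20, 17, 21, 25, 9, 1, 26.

One longest increasing subsequence is 16, 19, 20, 21, 25, 26 (positions 2,6,11,16,17,20), of length 6; no longer one exists.

6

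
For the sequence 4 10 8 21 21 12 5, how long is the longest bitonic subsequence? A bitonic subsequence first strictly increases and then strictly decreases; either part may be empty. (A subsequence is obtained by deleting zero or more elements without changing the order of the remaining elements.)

Let inc[i] be the LIS ending at i and dec[i] the longest strictly decreasing subsequence starting at i. inc = [1, 2, 2, 3, 3, 3, 2], dec = [1, 3, 2, 3, 3, 2, 1].
max_i inc[i]+dec[i]−1 = 5, with one witness 4, 10, 21, 12, 5.

5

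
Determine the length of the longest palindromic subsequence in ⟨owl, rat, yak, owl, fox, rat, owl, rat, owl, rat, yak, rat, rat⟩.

One longest palindromic subsequence is rat yak rat owl rat owl rat yak rat (positions 2,3,6,7,8,9,10,11,13); it reads the same forward and backward, and the interval DP gives dp[1][13] = 9.

9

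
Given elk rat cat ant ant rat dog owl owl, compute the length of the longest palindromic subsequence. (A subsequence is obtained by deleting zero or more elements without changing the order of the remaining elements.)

4

One longest palindromic subsequence is rat ant ant rat (positions 2,4,5,6); it reads the same forward and backward, and the interval DP gives dp[1][9] = 4.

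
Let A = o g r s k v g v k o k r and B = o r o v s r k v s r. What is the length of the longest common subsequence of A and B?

6

Backtracking the LCS table gives one alignment: o (A1,B1) → r (A3,B2) → s (A4,B5) → k (A5,B7) → v (A6,B8) → r (A12,B10).
So the longest common subsequence has length 6.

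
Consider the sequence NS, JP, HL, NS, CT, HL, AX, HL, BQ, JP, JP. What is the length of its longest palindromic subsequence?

Using dp[i][j] = 2 + dp[i+1][j−1] if the ends match, else max(dp[i+1][j], dp[i][j−1]):
dp[1][11] = 5. A witness is JP HL AX HL JP at positions 2,6,7,8,11.

5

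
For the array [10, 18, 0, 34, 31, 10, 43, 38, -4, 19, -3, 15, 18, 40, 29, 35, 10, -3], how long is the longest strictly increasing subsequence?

6

Scanning left to right, the best length ending at each element is: 10→1, 18→2, 0→1, 34→3, 31→3, 10→2, 43→4, 38→4, -4→1, 19→3, -3→2, 15→3, 18→4, 40→5, 29→5, 35→6, 10→3, -3→2.
So the longest increasing subsequence has length 6, e.g. 0, 10, 15, 18, 29, 35.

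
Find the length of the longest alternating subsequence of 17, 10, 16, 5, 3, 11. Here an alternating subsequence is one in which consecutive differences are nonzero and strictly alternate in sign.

5

Track the best alternating length ending on an up-step vs a down-step at each position: up/down = 1/1, 1/2, 3/2, 1/4, 1/4, 5/4.
The maximum over both is 5; one such subsequence is 17, 10, 16, 5, 11.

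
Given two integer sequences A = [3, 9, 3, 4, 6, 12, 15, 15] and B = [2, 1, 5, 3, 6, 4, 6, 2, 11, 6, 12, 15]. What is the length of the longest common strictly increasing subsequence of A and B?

A longest common strictly increasing subsequence is 3, 4, 6, 12, 15 (length 5); it appears in order in both A and B, and no longer such subsequence exists.

5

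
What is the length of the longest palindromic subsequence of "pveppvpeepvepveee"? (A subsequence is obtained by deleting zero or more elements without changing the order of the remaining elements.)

One longest palindromic subsequence is epvpeepvpe (positions 3,5,6,7,8,9,10,11,13,17); it reads the same forward and backward, and the interval DP gives dp[1][17] = 10.

10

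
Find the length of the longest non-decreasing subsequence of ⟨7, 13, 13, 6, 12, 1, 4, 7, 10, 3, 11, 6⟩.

Scanning left to right, the best length ending at each element is: 7→1, 13→2, 13→3, 6→1, 12→2, 1→1, 4→2, 7→3, 10→4, 3→2, 11→5, 6→3.
So the longest non-decreasing subsequence has length 5, e.g. 1, 4, 7, 10, 11.

5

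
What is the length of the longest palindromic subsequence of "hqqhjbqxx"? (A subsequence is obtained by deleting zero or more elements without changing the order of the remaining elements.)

4

One longest palindromic subsequence is hqqh (positions 1,2,3,4); it reads the same forward and backward, and the interval DP gives dp[1][9] = 4.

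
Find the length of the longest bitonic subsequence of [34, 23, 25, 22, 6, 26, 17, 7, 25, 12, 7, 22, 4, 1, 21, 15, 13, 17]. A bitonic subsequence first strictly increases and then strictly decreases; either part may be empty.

Let inc[i] be the LIS ending at i and dec[i] the longest strictly decreasing subsequence starting at i. inc = [1, 1, 2, 1, 1, 3, 2, 2, 3, 3, 2, 4, 1, 1, 4, 4, 4, 5], dec = [8, 7, 7, 6, 3, 6, 5, 3, 5, 4, 3, 4, 2, 1, 3, 2, 1, 1].
max_i inc[i]+dec[i]−1 = 8, with one witness 34, 25, 22, 17, 12, 7, 4, 1.

8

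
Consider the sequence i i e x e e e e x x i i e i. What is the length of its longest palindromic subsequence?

10

One longest palindromic subsequence is iexeeeexei (positions 1,3,4,5,6,7,8,10,13,14); it reads the same forward and backward, and the interval DP gives dp[1][14] = 10.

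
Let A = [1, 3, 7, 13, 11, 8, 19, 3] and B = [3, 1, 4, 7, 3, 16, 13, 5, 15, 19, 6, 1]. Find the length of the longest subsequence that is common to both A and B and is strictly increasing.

A longest common strictly increasing subsequence is 3, 7, 13, 19 (length 4); it appears in order in both A and B, and no longer such subsequence exists.

4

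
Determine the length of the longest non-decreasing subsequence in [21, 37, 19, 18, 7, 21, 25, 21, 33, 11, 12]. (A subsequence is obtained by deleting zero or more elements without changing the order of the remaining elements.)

Scanning left to right, the best length ending at each element is: 21→1, 37→2, 19→1, 18→1, 7→1, 21→2, 25→3, 21→3, 33→4, 11→2, 12→3.
So the longest non-decreasing subsequence has length 4, e.g. 21, 21, 25, 33.

4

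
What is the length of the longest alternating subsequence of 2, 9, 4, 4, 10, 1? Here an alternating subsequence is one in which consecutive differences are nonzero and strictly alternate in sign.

Track the best alternating length ending on an up-step vs a down-step at each position: up/down = 1/1, 2/1, 2/3, 2/3, 4/1, 1/5.
The maximum over both is 5; one such subsequence is 2, 9, 4, 10, 1.

5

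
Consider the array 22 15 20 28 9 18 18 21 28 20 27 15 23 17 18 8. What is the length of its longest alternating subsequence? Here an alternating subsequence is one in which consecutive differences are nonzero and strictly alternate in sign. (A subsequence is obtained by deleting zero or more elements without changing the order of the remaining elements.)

12

A longest alternating subsequence is 22, 15, 20, 9, 21, 20, 27, 15, 23, 17, 18, 8 (positions 1,2,3,5,8,10,11,12,13,14,15,16); its 11 consecutive differences strictly alternate in sign, and length 12 is optimal.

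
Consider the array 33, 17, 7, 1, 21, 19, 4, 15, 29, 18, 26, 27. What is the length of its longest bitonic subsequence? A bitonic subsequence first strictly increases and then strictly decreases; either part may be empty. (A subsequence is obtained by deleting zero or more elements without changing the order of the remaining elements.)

One longest bitonic subsequence is 1, 4, 15, 18, 26, 27 (positions 4,7,8,10,11,12): it rises to 27 then falls. Length 6 is optimal.

6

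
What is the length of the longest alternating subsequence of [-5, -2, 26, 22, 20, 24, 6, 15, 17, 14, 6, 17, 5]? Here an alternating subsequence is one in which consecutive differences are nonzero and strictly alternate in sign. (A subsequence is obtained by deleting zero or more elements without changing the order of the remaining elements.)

A longest alternating subsequence is -5, 26, 22, 24, 6, 15, 14, 17, 5 (positions 1,3,4,6,7,8,10,12,13); its 8 consecutive differences strictly alternate in sign, and length 9 is optimal.

9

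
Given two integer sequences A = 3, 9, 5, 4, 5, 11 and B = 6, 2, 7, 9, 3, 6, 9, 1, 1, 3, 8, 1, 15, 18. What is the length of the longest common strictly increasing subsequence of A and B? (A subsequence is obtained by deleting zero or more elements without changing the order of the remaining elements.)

2

For each value that appears in both, track the longest common increasing run ending there.
The best achievable length is 2; one witness is 3, 9 (A-positions 1,2, B-positions 5,7).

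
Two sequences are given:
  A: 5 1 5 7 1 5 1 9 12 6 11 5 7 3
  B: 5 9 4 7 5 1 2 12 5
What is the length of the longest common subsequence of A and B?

A longest common subsequence is 5, 7, 5, 1, 12, 5 (length 6); the LCS DP confirms no longer common subsequence exists.

6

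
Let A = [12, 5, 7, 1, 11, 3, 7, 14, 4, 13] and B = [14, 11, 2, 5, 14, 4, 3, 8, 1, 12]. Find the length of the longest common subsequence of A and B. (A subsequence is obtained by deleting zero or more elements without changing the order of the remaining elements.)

3

A longest common subsequence is 5, 14, 4 (length 3); the LCS DP confirms no longer common subsequence exists.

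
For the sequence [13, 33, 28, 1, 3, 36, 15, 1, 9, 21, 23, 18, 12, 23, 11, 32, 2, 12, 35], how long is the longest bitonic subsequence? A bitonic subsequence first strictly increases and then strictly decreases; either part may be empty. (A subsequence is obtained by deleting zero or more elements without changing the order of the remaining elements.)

Let inc[i] be the LIS ending at i and dec[i] the longest strictly decreasing subsequence starting at i. inc = [1, 2, 2, 1, 2, 3, 3, 1, 3, 4, 5, 4, 4, 5, 4, 6, 2, 5, 7], dec = [4, 7, 6, 1, 2, 6, 4, 1, 2, 5, 5, 4, 3, 3, 2, 2, 1, 1, 1].
max_i inc[i]+dec[i]−1 = 9, with one witness 1, 3, 15, 21, 23, 18, 12, 11, 2.

9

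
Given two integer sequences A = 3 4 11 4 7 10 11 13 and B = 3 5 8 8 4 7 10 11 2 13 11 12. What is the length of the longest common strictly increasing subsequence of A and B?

For each value that appears in both, track the longest common increasing run ending there.
The best achievable length is 6; one witness is 3, 4, 7, 10, 11, 13 (A-positions 1,2,5,6,7,8, B-positions 1,5,6,7,8,10).

6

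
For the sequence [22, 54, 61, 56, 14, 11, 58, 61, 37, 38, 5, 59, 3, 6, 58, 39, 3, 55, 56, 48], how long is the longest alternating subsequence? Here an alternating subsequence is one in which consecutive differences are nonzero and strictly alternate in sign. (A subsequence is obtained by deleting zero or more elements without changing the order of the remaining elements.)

Track the best alternating length ending on an up-step vs a down-step at each position: up/down = 1/1, 2/1, 2/1, 2/3, 1/3, 1/3, 4/3, 4/1, 4/5, 6/5, 1/7, 8/5, 1/9, 10/9, 10/9, 10/11, 1/11, 12/11, 12/11, 12/13.
The maximum over both is 13; one such subsequence is 22, 61, 56, 58, 37, 38, 5, 59, 3, 58, 39, 55, 48.

13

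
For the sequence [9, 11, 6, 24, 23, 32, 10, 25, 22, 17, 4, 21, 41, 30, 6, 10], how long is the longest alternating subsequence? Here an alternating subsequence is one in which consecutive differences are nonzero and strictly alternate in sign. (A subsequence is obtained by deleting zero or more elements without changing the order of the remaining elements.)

Track the best alternating length ending on an up-step vs a down-step at each position: up/down = 1/1, 2/1, 1/3, 4/1, 4/5, 6/1, 4/7, 8/7, 8/9, 8/9, 1/9, 10/9, 10/1, 10/11, 10/11, 12/11.
The maximum over both is 12; one such subsequence is 9, 11, 6, 24, 23, 32, 10, 25, 17, 21, 6, 10.

12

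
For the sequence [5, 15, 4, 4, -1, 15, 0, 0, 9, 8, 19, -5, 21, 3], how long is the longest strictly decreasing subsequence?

4

One longest decreasing subsequence is 5, 4, -1, -5 (positions 1,3,5,12), of length 4; no longer one exists.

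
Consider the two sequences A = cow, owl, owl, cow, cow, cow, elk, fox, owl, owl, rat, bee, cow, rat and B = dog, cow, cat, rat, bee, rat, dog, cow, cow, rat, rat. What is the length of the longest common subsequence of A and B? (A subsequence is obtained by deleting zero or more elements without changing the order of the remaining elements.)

5

A longest common subsequence is cow, cow, cow, rat, rat (length 5); the LCS DP confirms no longer common subsequence exists.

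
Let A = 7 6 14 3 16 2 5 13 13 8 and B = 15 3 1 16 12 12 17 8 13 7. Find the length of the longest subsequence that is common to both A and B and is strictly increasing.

A longest common strictly increasing subsequence is 3, 16 (length 2); it appears in order in both A and B, and no longer such subsequence exists.

2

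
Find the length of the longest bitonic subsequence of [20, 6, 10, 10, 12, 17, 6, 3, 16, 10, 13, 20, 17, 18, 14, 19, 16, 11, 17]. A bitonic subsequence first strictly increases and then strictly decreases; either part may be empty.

9

One longest bitonic subsequence is 6, 10, 12, 16, 17, 18, 19, 16, 11 (positions 2,3,5,9,13,14,16,17,18): it rises to 19 then falls. Length 9 is optimal.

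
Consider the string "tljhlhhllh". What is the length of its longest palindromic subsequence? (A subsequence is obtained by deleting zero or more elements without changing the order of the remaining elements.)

Using dp[i][j] = 2 + dp[i+1][j−1] if the ends match, else max(dp[i+1][j], dp[i][j−1]):
dp[1][10] = 6. A witness is hlhhlh at positions 4,5,6,7,9,10.

6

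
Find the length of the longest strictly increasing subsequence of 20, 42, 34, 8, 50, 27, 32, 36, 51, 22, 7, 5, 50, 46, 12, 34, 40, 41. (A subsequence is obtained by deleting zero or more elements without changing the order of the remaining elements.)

Let dp[i] be the longest increasing subsequence ending at position i. Then dp = [1, 2, 2, 1, 3, 2, 3, 4, 5, 2, 1, 1, 5, 5, 2, 4, 5, 6].
The maximum is 6; one witness is 20, 27, 32, 36, 40, 41 at positions 1,6,7,8,17,18.

6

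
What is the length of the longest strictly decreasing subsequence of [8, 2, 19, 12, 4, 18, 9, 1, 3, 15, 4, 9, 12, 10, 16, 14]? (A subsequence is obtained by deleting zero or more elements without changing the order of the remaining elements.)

Scanning left to right, the best length ending at each element is: 8→1, 2→2, 19→1, 12→2, 4→3, 18→2, 9→3, 1→4, 3→4, 15→3, 4→4, 9→4, 12→4, 10→5, 16→3, 14→4.
So the longest decreasing subsequence has length 5, e.g. 19, 18, 15, 12, 10.

5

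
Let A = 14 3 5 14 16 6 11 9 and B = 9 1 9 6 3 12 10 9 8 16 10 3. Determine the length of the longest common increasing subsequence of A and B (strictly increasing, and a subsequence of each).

2

A longest common strictly increasing subsequence is 6, 9 (length 2); it appears in order in both A and B, and no longer such subsequence exists.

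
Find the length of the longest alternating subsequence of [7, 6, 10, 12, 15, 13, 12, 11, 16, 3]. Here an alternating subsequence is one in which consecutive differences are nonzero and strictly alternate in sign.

6

A longest alternating subsequence is 7, 6, 15, 13, 16, 3 (positions 1,2,5,6,9,10); its 5 consecutive differences strictly alternate in sign, and length 6 is optimal.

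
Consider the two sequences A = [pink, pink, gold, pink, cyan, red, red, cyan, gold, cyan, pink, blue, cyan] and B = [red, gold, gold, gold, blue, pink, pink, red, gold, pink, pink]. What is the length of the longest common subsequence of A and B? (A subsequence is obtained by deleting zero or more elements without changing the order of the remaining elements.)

A longest common subsequence is pink, pink, gold, pink, pink (length 5); the LCS DP confirms no longer common subsequence exists.

5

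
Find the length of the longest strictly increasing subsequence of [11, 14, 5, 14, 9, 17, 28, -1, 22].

Let dp[i] be the longest increasing subsequence ending at position i. Then dp = [1, 2, 1, 2, 2, 3, 4, 1, 4].
The maximum is 4; one witness is 11, 14, 17, 28 at positions 1,2,6,7.

4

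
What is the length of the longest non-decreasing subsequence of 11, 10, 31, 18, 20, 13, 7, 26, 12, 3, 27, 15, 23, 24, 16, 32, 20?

6

Let dp[i] be the longest non-decreasing subsequence ending at position i. Then dp = [1, 1, 2, 2, 3, 2, 1, 4, 2, 1, 5, 3, 4, 5, 4, 6, 5].
The maximum is 6; one witness is 11, 18, 20, 26, 27, 32 at positions 1,4,5,8,11,16.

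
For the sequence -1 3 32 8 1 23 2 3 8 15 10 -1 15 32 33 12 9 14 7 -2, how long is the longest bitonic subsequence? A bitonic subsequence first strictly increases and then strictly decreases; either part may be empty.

13

One longest bitonic subsequence is -1, 1, 2, 3, 8, 10, 15, 32, 33, 12, 9, 7, -2 (positions 1,5,7,8,9,11,13,14,15,16,17,19,20): it rises to 33 then falls. Length 13 is optimal.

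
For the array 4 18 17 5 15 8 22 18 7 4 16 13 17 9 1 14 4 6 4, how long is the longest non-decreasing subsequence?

5

Let dp[i] be the longest non-decreasing subsequence ending at position i. Then dp = [1, 2, 2, 2, 3, 3, 4, 4, 3, 2, 4, 4, 5, 4, 1, 5, 3, 4, 4].
The maximum is 5; one witness is 4, 5, 15, 16, 17 at positions 1,4,5,11,13.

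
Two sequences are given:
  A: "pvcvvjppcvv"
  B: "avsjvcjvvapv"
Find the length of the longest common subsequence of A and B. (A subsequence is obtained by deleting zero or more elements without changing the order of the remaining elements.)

A longest common subsequence is vcvvpv (length 6); the LCS DP confirms no longer common subsequence exists.

6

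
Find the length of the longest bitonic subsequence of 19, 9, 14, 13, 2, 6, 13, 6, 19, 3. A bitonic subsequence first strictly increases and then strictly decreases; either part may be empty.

One longest bitonic subsequence is 19, 14, 13, 6, 3 (positions 1,3,7,8,10): it rises to 19 then falls. Length 5 is optimal.

5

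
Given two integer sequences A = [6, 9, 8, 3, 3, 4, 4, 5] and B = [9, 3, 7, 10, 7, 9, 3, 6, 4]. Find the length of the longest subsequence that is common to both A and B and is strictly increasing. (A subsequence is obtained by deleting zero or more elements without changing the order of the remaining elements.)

A longest common strictly increasing subsequence is 3, 4 (length 2); it appears in order in both A and B, and no longer such subsequence exists.

2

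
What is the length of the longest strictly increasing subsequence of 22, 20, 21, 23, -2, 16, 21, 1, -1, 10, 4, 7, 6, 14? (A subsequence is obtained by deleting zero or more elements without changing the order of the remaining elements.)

One longest increasing subsequence is -2, 1, 4, 7, 14 (positions 5,8,11,12,14), of length 5; no longer one exists.

5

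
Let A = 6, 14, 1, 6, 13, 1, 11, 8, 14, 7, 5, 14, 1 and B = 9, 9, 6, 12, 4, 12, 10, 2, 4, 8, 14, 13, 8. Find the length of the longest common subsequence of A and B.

A longest common subsequence is 6, 14, 13, 8 (length 4); the LCS DP confirms no longer common subsequence exists.

4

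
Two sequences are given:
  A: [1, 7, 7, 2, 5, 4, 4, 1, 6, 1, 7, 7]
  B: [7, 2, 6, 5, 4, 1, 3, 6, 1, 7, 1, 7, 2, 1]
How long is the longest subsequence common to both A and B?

A longest common subsequence is 7, 2, 5, 4, 1, 6, 1, 7, 7 (length 9); the LCS DP confirms no longer common subsequence exists.

9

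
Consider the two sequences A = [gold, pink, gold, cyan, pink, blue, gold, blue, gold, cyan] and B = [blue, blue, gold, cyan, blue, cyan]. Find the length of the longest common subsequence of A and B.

4

A longest common subsequence is gold, cyan, blue, cyan (length 4); the LCS DP confirms no longer common subsequence exists.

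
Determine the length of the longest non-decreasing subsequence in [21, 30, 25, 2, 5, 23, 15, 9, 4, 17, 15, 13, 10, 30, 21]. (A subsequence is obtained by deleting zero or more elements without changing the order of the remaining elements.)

One longest non-decreasing subsequence is 2, 5, 15, 17, 30 (positions 4,5,7,10,14), of length 5; no longer one exists.

5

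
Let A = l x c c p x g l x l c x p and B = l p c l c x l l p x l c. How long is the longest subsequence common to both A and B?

A longest common subsequence is lccxlxlc (length 8); the LCS DP confirms no longer common subsequence exists.

8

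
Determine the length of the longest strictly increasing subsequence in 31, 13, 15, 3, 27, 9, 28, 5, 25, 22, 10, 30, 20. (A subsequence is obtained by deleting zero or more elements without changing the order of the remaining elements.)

5

One longest increasing subsequence is 13, 15, 27, 28, 30 (positions 2,3,5,7,12), of length 5; no longer one exists.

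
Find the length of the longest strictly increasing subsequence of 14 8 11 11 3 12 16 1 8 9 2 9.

Let dp[i] be the longest increasing subsequence ending at position i. Then dp = [1, 1, 2, 2, 1, 3, 4, 1, 2, 3, 2, 3].
The maximum is 4; one witness is 8, 11, 12, 16 at positions 2,3,6,7.

4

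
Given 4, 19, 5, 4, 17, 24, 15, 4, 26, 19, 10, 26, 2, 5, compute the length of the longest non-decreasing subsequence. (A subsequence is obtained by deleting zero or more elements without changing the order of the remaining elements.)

One longest non-decreasing subsequence is 4, 5, 17, 24, 26, 26 (positions 1,3,5,6,9,12), of length 6; no longer one exists.

6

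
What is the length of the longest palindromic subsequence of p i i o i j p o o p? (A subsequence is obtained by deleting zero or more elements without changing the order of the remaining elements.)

5

One longest palindromic subsequence is pooop (positions 1,4,8,9,10); it reads the same forward and backward, and the interval DP gives dp[1][10] = 5.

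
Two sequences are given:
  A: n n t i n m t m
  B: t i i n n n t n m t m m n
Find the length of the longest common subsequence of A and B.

7

Backtracking the LCS table gives one alignment: n (A1,B5) → n (A2,B6) → t (A3,B7) → n (A5,B8) → m (A6,B9) → t (A7,B10) → m (A8,B12).
So the longest common subsequence has length 7.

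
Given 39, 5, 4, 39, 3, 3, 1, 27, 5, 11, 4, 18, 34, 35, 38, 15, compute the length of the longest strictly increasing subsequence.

One longest increasing subsequence is 4, 5, 11, 18, 34, 35, 38 (positions 3,9,10,12,13,14,15), of length 7; no longer one exists.

7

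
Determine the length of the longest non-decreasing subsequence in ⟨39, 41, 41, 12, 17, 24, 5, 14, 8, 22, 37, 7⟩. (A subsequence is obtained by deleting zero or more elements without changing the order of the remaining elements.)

Let dp[i] be the longest non-decreasing subsequence ending at position i. Then dp = [1, 2, 3, 1, 2, 3, 1, 2, 2, 3, 4, 2].
The maximum is 4; one witness is 12, 17, 24, 37 at positions 4,5,6,11.

4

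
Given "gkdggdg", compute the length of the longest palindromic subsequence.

6

One longest palindromic subsequence is gdggdg (positions 1,3,4,5,6,7); it reads the same forward and backward, and the interval DP gives dp[1][7] = 6.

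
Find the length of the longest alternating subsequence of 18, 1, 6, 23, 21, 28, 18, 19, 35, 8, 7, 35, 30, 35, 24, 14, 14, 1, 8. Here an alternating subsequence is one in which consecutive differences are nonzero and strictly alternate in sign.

13

Track the best alternating length ending on an up-step vs a down-step at each position: up/down = 1/1, 1/2, 3/2, 3/1, 3/4, 5/1, 3/6, 7/6, 7/1, 3/8, 3/8, 9/1, 9/10, 11/1, 9/12, 9/12, 9/12, 1/12, 13/12.
The maximum over both is 13; one such subsequence is 18, 1, 23, 21, 28, 18, 19, 8, 35, 30, 35, 1, 8.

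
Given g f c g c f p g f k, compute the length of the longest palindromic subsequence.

7

Using dp[i][j] = 2 + dp[i+1][j−1] if the ends match, else max(dp[i+1][j], dp[i][j−1]):
dp[1][10] = 7. A witness is gfcgcfg at positions 1,2,3,4,5,6,8.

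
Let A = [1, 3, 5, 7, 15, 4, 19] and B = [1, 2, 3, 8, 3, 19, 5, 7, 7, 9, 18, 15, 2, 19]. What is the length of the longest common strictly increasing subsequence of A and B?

For each value that appears in both, track the longest common increasing run ending there.
The best achievable length is 6; one witness is 1, 3, 5, 7, 15, 19 (A-positions 1,2,3,4,5,7, B-positions 1,3,7,8,12,14).

6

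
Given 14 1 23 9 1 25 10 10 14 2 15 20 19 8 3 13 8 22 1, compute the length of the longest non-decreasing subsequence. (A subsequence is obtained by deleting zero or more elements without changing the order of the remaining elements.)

Scanning left to right, the best length ending at each element is: 14→1, 1→1, 23→2, 9→2, 1→2, 25→3, 10→3, 10→4, 14→5, 2→3, 15→6, 20→7, 19→7, 8→4, 3→4, 13→5, 8→5, 22→8, 1→3.
So the longest non-decreasing subsequence has length 8, e.g. 1, 9, 10, 10, 14, 15, 20, 22.

8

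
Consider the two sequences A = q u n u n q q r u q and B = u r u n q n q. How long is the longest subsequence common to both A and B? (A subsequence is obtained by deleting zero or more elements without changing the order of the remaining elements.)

Backtracking the LCS table gives one alignment: u (A2,B1) → u (A4,B3) → n (A5,B4) → q (A6,B5) → q (A10,B7).
So the longest common subsequence has length 5.

5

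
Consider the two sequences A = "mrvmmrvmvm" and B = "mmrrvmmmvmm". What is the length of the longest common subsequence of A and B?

Backtracking the LCS table gives one alignment: m (A1,B2) → r (A2,B4) → v (A3,B5) → m (A4,B7) → m (A5,B8) → v (A7,B9) → m (A8,B10) → m (A10,B11).
So the longest common subsequence has length 8.

8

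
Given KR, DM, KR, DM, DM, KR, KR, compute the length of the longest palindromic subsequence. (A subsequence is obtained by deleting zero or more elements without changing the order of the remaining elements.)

6

One longest palindromic subsequence is KR KR DM DM KR KR (positions 1,3,4,5,6,7); it reads the same forward and backward, and the interval DP gives dp[1][7] = 6.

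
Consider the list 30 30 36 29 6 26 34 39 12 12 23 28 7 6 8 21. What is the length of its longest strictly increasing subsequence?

4

Let dp[i] be the longest increasing subsequence ending at position i. Then dp = [1, 1, 2, 1, 1, 2, 3, 4, 2, 2, 3, 4, 2, 1, 3, 4].
The maximum is 4; one witness is 6, 26, 34, 39 at positions 5,6,7,8.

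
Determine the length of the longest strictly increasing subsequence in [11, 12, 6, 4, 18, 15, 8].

3

Let dp[i] be the longest increasing subsequence ending at position i. Then dp = [1, 2, 1, 1, 3, 3, 2].
The maximum is 3; one witness is 11, 12, 18 at positions 1,2,5.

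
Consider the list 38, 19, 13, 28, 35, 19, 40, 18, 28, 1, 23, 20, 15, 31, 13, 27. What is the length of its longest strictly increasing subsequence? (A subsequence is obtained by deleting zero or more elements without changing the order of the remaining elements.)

4

Scanning left to right, the best length ending at each element is: 38→1, 19→1, 13→1, 28→2, 35→3, 19→2, 40→4, 18→2, 28→3, 1→1, 23→3, 20→3, 15→2, 31→4, 13→2, 27→4.
So the longest increasing subsequence has length 4, e.g. 19, 28, 35, 40.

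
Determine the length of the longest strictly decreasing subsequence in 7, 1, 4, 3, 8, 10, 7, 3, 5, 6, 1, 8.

Let dp[i] be the longest decreasing subsequence ending at position i. Then dp = [1, 2, 2, 3, 1, 1, 2, 3, 3, 3, 4, 2].
The maximum is 4; one witness is 7, 4, 3, 1 at positions 1,3,4,11.

4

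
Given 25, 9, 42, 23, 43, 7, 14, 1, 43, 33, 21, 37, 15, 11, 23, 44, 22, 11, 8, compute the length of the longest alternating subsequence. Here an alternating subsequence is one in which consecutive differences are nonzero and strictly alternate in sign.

14

Track the best alternating length ending on an up-step vs a down-step at each position: up/down = 1/1, 1/2, 3/1, 3/4, 5/1, 1/6, 7/6, 1/8, 9/1, 9/10, 9/10, 11/10, 9/12, 9/12, 13/12, 13/1, 13/14, 9/14, 9/14.
The maximum over both is 14; one such subsequence is 25, 9, 42, 23, 43, 7, 14, 1, 43, 33, 37, 15, 23, 22.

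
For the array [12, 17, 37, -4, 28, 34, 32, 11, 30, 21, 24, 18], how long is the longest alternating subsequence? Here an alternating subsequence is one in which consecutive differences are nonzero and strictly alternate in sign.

A longest alternating subsequence is 12, 17, -4, 28, 11, 30, 21, 24, 18 (positions 1,2,4,5,8,9,10,11,12); its 8 consecutive differences strictly alternate in sign, and length 9 is optimal.

9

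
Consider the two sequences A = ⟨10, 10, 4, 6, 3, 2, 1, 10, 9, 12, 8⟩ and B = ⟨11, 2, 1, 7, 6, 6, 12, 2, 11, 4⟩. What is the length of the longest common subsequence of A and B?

Backtracking the LCS table gives one alignment: 2 (A6,B2) → 1 (A7,B3) → 12 (A10,B7).
So the longest common subsequence has length 3.

3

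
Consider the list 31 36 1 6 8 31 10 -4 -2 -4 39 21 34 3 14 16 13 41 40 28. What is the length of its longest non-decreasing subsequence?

7

Let dp[i] be the longest non-decreasing subsequence ending at position i. Then dp = [1, 2, 1, 2, 3, 4, 4, 1, 2, 2, 5, 5, 6, 3, 5, 6, 5, 7, 7, 7].
The maximum is 7; one witness is 1, 6, 8, 10, 21, 34, 41 at positions 3,4,5,7,12,13,18.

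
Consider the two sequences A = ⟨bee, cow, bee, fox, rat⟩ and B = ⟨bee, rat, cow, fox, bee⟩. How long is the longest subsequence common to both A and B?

3

A longest common subsequence is bee, cow, bee (length 3); the LCS DP confirms no longer common subsequence exists.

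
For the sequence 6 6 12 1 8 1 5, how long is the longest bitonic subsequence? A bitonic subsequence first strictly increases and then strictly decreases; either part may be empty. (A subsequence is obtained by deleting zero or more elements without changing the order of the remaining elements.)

Let inc[i] be the LIS ending at i and dec[i] the longest strictly decreasing subsequence starting at i. inc = [1, 1, 2, 1, 2, 1, 2], dec = [2, 2, 3, 1, 2, 1, 1].
max_i inc[i]+dec[i]−1 = 4, with one witness 6, 12, 8, 5.

4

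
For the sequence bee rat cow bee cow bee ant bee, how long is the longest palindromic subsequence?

One longest palindromic subsequence is bee bee cow bee bee (positions 1,4,5,6,8); it reads the same forward and backward, and the interval DP gives dp[1][8] = 5.

5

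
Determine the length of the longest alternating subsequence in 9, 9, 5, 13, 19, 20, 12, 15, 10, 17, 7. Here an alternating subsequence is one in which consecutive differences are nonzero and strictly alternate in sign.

8

A longest alternating subsequence is 9, 5, 13, 12, 15, 10, 17, 7 (positions 1,3,4,7,8,9,10,11); its 7 consecutive differences strictly alternate in sign, and length 8 is optimal.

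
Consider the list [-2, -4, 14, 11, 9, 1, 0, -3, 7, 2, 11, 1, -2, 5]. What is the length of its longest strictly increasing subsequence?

4

One longest increasing subsequence is -2, 1, 7, 11 (positions 1,6,9,11), of length 4; no longer one exists.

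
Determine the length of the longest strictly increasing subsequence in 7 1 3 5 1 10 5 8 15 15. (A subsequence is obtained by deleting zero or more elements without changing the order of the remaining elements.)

Scanning left to right, the best length ending at each element is: 7→1, 1→1, 3→2, 5→3, 1→1, 10→4, 5→3, 8→4, 15→5, 15→5.
So the longest increasing subsequence has length 5, e.g. 1, 3, 5, 10, 15.

5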